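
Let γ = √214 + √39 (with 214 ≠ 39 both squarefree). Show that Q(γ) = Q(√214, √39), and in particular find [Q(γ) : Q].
[Q(γ) : Q] = 4 (equivalently, Q(γ) = Q(√214, √39))

Obviously Q(γ) ⊆ Q(√214, √39), and [Q(√214, √39):Q] = 4 (since 214, 39 are distinct squarefree integers > 1 with 8346 not a perfect square). To show equality we compute the minimal polynomial of γ. From γ = √214 + √39: γ^2 = 214 + 2√(8346) + 39 = 253 + 2√(8346), so γ^2 - 253 = 2√(8346); squaring, (γ^2 - 253)^2 = 4·8346, i.e. γ^4 - 506γ^2 + 64009 - 33384 = 0, i.e. γ^4 - 506γ^2 + 30625 = 0. So γ is a root of x^4 - 506x^2 + 30625. This polynomial is irreducible over Q: it has no rational root (each ±√214 ± √39 is irrational), and any factorization into two quadratics over Q would force √(8346) ∈ Q (pairing opposite roots) or √214, √39 ∈ Q (other pairings), all impossible. Hence [Q(γ):Q] = 4 = [Q(√214, √39):Q], so Q(γ) = Q(√214, √39).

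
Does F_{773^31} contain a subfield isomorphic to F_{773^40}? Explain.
No: F_{773^40} is not a subfield of F_{773^31}

F_{p^m} embeds in F_{p^n} iff m | n. Here 40 ∤ 31 (since 31 = 0·40 + 31 with remainder 31 ≠ 0), so F_{773^40} is not a subfield of F_{773^31}. Equivalently: if it were, the tower law would give 40 = [F_{773^40}:F_773] dividing [F_{773^31}:F_773] = 31, contradiction.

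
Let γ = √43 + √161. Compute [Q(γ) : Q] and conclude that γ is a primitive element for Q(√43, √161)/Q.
[Q(γ) : Q] = 4 (equivalently, Q(γ) = Q(√43, √161))

Obviously Q(γ) ⊆ Q(√43, √161), and [Q(√43, √161):Q] = 4 (since 43, 161 are distinct squarefree integers > 1 with 6923 not a perfect square). To show equality we compute the minimal polynomial of γ. From γ = √43 + √161: γ^2 = 43 + 2√(6923) + 161 = 204 + 2√(6923), so γ^2 - 204 = 2√(6923); squaring, (γ^2 - 204)^2 = 4·6923, i.e. γ^4 - 408γ^2 + 41616 - 27692 = 0, i.e. γ^4 - 408γ^2 + 13924 = 0. So γ is a root of x^4 - 408x^2 + 13924. This polynomial is irreducible over Q: it has no rational root (each ±√43 ± √161 is irrational), and any factorization into two quadratics over Q would force √(6923) ∈ Q (pairing opposite roots) or √43, √161 ∈ Q (other pairings), all impossible. Hence [Q(γ):Q] = 4 = [Q(√43, √161):Q], so Q(γ) = Q(√43, √161).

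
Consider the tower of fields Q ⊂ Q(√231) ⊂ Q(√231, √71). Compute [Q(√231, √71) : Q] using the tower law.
[Q(√231, √71) : Q] = 4

[Q(√231):Q] = 2 (min poly x^2 - 231, irreducible since 231 is squarefree > 1). For the top step, suppose √71 ∈ Q(√231), say √71 = c + d√231 with c, d ∈ Q. Squaring: 71 = c^2 + 231d^2 + 2cd√231. Since √231 ∉ Q this forces 2cd = 0. If d = 0 then √71 = c ∈ Q, contradicting 71 squarefree > 1. If c = 0 then 71 = 231d^2, so 231·71 = (231d)^2 is a perfect square in Q — but 231·71 = 16401 is not a perfect square (since 231 and 71 are distinct squarefree integers). Contradiction. Hence √71 ∉ Q(√231), so x^2 - 71 stays irreducible over Q(√231) and [Q(√231, √71) : Q(√231)] = 2. By the tower law, [Q(√231, √71) : Q] = 2 · 2 = 4.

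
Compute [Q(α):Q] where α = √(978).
[Q(α):Q] = 2

[Q(α):Q] equals the degree of the minimal polynomial of α. Here α^2 = 978 and x^2 - 978 is irreducible (d = 978 is squarefree, ≠ 1, hence not a square), so deg(m_α) = 2. Thus [Q(α):Q] = 2.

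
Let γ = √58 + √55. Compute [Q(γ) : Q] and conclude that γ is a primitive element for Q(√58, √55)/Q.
[Q(γ) : Q] = 4 (equivalently, Q(γ) = Q(√58, √55))

Obviously Q(γ) ⊆ Q(√58, √55), and [Q(√58, √55):Q] = 4 (since 58, 55 are distinct squarefree integers > 1 with 3190 not a perfect square). To show equality we compute the minimal polynomial of γ. From γ = √58 + √55: γ^2 = 58 + 2√(3190) + 55 = 113 + 2√(3190), so γ^2 - 113 = 2√(3190); squaring, (γ^2 - 113)^2 = 4·3190, i.e. γ^4 - 226γ^2 + 12769 - 12760 = 0, i.e. γ^4 - 226γ^2 + 9 = 0. So γ is a root of x^4 - 226x^2 + 9. This polynomial is irreducible over Q: it has no rational root (each ±√58 ± √55 is irrational), and any factorization into two quadratics over Q would force √(3190) ∈ Q (pairing opposite roots) or √58, √55 ∈ Q (other pairings), all impossible. Hence [Q(γ):Q] = 4 = [Q(√58, √55):Q], so Q(γ) = Q(√58, √55).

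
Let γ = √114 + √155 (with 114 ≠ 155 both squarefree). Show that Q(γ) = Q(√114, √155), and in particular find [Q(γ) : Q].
[Q(γ) : Q] = 4 (equivalently, Q(γ) = Q(√114, √155))

Obviously Q(γ) ⊆ Q(√114, √155), and [Q(√114, √155):Q] = 4 (since 114, 155 are distinct squarefree integers > 1 with 17670 not a perfect square). To show equality we compute the minimal polynomial of γ. From γ = √114 + √155: γ^2 = 114 + 2√(17670) + 155 = 269 + 2√(17670), so γ^2 - 269 = 2√(17670); squaring, (γ^2 - 269)^2 = 4·17670, i.e. γ^4 - 538γ^2 + 72361 - 70680 = 0, i.e. γ^4 - 538γ^2 + 1681 = 0. So γ is a root of x^4 - 538x^2 + 1681. This polynomial is irreducible over Q: it has no rational root (each ±√114 ± √155 is irrational), and any factorization into two quadratics over Q would force √(17670) ∈ Q (pairing opposite roots) or √114, √155 ∈ Q (other pairings), all impossible. Hence [Q(γ):Q] = 4 = [Q(√114, √155):Q], so Q(γ) = Q(√114, √155).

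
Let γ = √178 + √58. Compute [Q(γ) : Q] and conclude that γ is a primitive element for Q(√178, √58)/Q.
[Q(γ) : Q] = 4 (equivalently, Q(γ) = Q(√178, √58))

Obviously Q(γ) ⊆ Q(√178, √58), and [Q(√178, √58):Q] = 4 (since 178, 58 are distinct squarefree integers > 1 with 10324 not a perfect square). To show equality we compute the minimal polynomial of γ. From γ = √178 + √58: γ^2 = 178 + 2√(10324) + 58 = 236 + 2√(10324), so γ^2 - 236 = 2√(10324); squaring, (γ^2 - 236)^2 = 4·10324, i.e. γ^4 - 472γ^2 + 55696 - 41296 = 0, i.e. γ^4 - 472γ^2 + 14400 = 0. So γ is a root of x^4 - 472x^2 + 14400. This polynomial is irreducible over Q: it has no rational root (each ±√178 ± √58 is irrational), and any factorization into two quadratics over Q would force √(10324) ∈ Q (pairing opposite roots) or √178, √58 ∈ Q (other pairings), all impossible. Hence [Q(γ):Q] = 4 = [Q(√178, √58):Q], so Q(γ) = Q(√178, √58).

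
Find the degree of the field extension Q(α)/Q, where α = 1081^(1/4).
[Q(α):Q] = 4

α is a root of x^4 - 1081. By Eisenstein's criterion at the prime p = 23 (which divides the constant term 1081 but p^2 = 529 does not, since 1081 is squarefree), x^4 - 1081 is irreducible over Q. Hence [Q(α):Q] = 4.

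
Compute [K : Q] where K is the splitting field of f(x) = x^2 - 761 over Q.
[K : Q] = 2

f(x) = x^2 - 761 factors as (x - √761)(x + √761). The splitting field is K = Q(√761). Since 761 is squarefree and > 1, it is not a perfect square, so x^2 - 761 is irreducible over Q and [Q(√761) : Q] = 2. Hence [K : Q] = 2.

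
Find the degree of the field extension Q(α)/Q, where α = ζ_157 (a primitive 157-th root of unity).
[Q(α):Q] = 156

The minimal polynomial of ζ_157 over Q is the 157-th cyclotomic polynomial Φ_157(x), which is irreducible over Q and has degree φ(157) = 156. Hence [Q(α):Q] = φ(157) = 156.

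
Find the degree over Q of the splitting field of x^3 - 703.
[K : Q] = 6

The roots of x^3 - 703 are ∛703, ω∛703, ω^2∛703 where ω = e^(2πi/3) is a primitive cube root of unity, so K = Q(∛703, ω). Now [Q(∛703):Q] = 3 (since 703 is not a perfect cube, x^3 - 703 is irreducible) and [Q(ω):Q] = 2. Both 2 and 3 divide [K:Q], and [K:Q] ≤ 3·2 = 6, so [K:Q] = 6. (Equivalently: Q(∛703) ⊂ R but ω ∉ R, so [K : Q(∛703)] = 2.)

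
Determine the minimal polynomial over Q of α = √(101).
m_α(x) = x^2 - 101

α satisfies α^2 - 101 = 0, so x^2 - 101 annihilates α. Since d = 101 is squarefree and ≠ 1, it is not a perfect square in Q, so x^2 - 101 has no rational root and is therefore irreducible over Q (a degree-2 polynomial over a field is irreducible iff it has no root). Hence m_α(x) = x^2 - 101.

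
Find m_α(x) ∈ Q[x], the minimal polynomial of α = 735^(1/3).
m_α(x) = x^3 - 735

α satisfies α^3 = 735, so x^3 - 735 annihilates α. By the rational root test, a rational root p/q (in lowest terms) of x^3 - 735 would satisfy p^3 = 735 q^3, forcing q = 1 and p^3 = 735; but 735 is not a perfect cube, contradiction. A monic cubic over Q with no rational root is irreducible (any nontrivial factorization would include a linear factor). Hence x^3 - 735 is the minimal polynomial of α, and in particular [Q(α):Q] = 3.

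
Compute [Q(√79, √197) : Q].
[Q(√79, √197) : Q] = 4

[Q(√79):Q] = 2 (min poly x^2 - 79, irreducible since 79 is squarefree > 1). For the top step, suppose √197 ∈ Q(√79), say √197 = c + d√79 with c, d ∈ Q. Squaring: 197 = c^2 + 79d^2 + 2cd√79. Since √79 ∉ Q this forces 2cd = 0. If d = 0 then √197 = c ∈ Q, contradicting 197 squarefree > 1. If c = 0 then 197 = 79d^2, so 79·197 = (79d)^2 is a perfect square in Q — but 79·197 = 15563 is not a perfect square (since 79 and 197 are distinct squarefree integers). Contradiction. Hence √197 ∉ Q(√79), so x^2 - 197 stays irreducible over Q(√79) and [Q(√79, √197) : Q(√79)] = 2. By the tower law, [Q(√79, √197) : Q] = 2 · 2 = 4.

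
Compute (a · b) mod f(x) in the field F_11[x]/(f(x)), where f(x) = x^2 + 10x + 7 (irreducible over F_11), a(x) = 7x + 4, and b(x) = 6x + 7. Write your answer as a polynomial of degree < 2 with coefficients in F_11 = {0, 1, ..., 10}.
a · b ≡ 5x + 9 (mod f(x))

Multiply in F_11[x]: a(x)·b(x) = (7x + 4)·(6x + 7) = 9x^2 + 7x + 6. This has degree ≥ 2, so divide by f(x) over F_11: 9x^2 + 7x + 6 = (9)·(x^2 + 10x + 7) + (5x + 9). Hence a·b ≡ 5x + 9 (mod f). (F_11[x]/(f) is a field with 11^2 = 121 elements since f is irreducible of degree 2.)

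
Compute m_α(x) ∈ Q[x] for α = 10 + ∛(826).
m_α(x) = x^3 - 30x^2 + 300x - 1826

Set β = α - 10 = ∛(826), so β^3 = 826. Then (α - 10)^3 - 826 = 0, i.e. α is a root of g(x) = (x - 10)^3 - 826 = x^3 - 30x^2 + 300x - 1826. Since g(x) = h(x - 10) where h(x) = x^3 - 826, and h is irreducible over Q (because 826 is not a perfect cube, so h has no rational root, and a monic cubic with no rational root is irreducible), g is also irreducible (irreducibility is preserved under the substitution x → x - 10). Hence m_α(x) = x^3 - 30x^2 + 300x - 1826.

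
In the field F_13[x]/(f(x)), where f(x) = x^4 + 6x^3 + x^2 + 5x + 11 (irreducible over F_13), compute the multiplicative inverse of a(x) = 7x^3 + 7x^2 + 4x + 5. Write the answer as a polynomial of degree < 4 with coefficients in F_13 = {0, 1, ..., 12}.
a(x)^(-1) ≡ 5x^3 + 3x^2 + 6x + 4 (mod f(x))

Since f is irreducible over F_13, F_13[x]/(f) is a field and a(x) ≠ 0 has an inverse. Apply the extended Euclidean algorithm to f(x) and a(x) in F_13[x]: f(x) = (2x + 10)·a(x) + (x^2 + 7x);  a(x) = (7x + 10)·(x^2 + 7x) + (12x + 5);  (x^2 + 7x) = (12x + 1)·(12x + 5) + (8). The last nonzero remainder is the constant 8 = gcd(f, a) in F_13. Back-substituting through the division chain expresses 8 = s(x)·a(x) + t(x)·f(x) with s(x) ≡ x^3 + 11x^2 + 9x + 6 (mod f), so (x^3 + 11x^2 + 9x + 6)·a(x) ≡ 8 (mod f). Multiplying by 8^(-1) ≡ 5 in F_13 gives a(x)^(-1) ≡ 5·(x^3 + 11x^2 + 9x + 6) ≡ 5x^3 + 3x^2 + 6x + 4 (mod f). Check: (7x^3 + 7x^2 + 4x + 5)·(5x^3 + 3x^2 + 6x + 4) = 9x^6 + 4x^5 + 5x^4 + 3x^3 + 2x^2 + 7x + 7 ≡ 1 (mod x^4 + 6x^3 + x^2 + 5x + 11).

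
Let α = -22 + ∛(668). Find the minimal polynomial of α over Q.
m_α(x) = x^3 + 66x^2 + 1452x + 9980

Set β = α + 22 = ∛(668), so β^3 = 668. Then (α + 22)^3 - 668 = 0, i.e. α is a root of g(x) = (x + 22)^3 - 668 = x^3 + 66x^2 + 1452x + 9980. Since g(x) = h(x + 22) where h(x) = x^3 - 668, and h is irreducible over Q (because 668 is not a perfect cube, so h has no rational root, and a monic cubic with no rational root is irreducible), g is also irreducible (irreducibility is preserved under the substitution x → x + 22). Hence m_α(x) = x^3 + 66x^2 + 1452x + 9980.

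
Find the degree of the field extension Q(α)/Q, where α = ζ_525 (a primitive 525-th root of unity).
[Q(α):Q] = 240

The minimal polynomial of ζ_525 over Q is the 525-th cyclotomic polynomial Φ_525(x), which is irreducible over Q and has degree φ(525) = 240. Hence [Q(α):Q] = φ(525) = 240.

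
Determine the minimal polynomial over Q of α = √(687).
m_α(x) = x^2 - 687

α satisfies α^2 - 687 = 0, so x^2 - 687 annihilates α. Since d = 687 is squarefree and ≠ 1, it is not a perfect square in Q, so x^2 - 687 has no rational root and is therefore irreducible over Q (a degree-2 polynomial over a field is irreducible iff it has no root). Hence m_α(x) = x^2 - 687.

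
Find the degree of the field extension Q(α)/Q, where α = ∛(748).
[Q(α):Q] = 3

The minimal polynomial of α is x^3 - 748, irreducible over Q since 748 is not a perfect cube (so x^3 - 748 has no rational root). Hence [Q(α):Q] = deg(m_α) = 3.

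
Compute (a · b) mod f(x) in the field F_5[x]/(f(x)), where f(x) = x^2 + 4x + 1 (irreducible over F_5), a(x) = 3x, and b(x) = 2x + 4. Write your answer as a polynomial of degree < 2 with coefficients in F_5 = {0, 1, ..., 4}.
a · b ≡ 3x + 4 (mod f(x))

Multiply in F_5[x]: a(x)·b(x) = (3x)·(2x + 4) = x^2 + 2x. This has degree ≥ 2, so divide by f(x) over F_5: x^2 + 2x = (1)·(x^2 + 4x + 1) + (3x + 4). Hence a·b ≡ 3x + 4 (mod f). (F_5[x]/(f) is a field with 5^2 = 25 elements since f is irreducible of degree 2.)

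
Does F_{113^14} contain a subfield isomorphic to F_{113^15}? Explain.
No: F_{113^15} is not a subfield of F_{113^14}

F_{p^m} embeds in F_{p^n} iff m | n. Here 15 ∤ 14 (since 14 = 0·15 + 14 with remainder 14 ≠ 0), so F_{113^15} is not a subfield of F_{113^14}. Equivalently: if it were, the tower law would give 15 = [F_{113^15}:F_113] dividing [F_{113^14}:F_113] = 14, contradiction.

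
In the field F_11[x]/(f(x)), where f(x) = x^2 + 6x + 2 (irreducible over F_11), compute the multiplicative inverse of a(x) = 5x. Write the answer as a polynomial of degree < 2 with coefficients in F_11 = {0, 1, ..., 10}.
a(x)^(-1) ≡ x + 6 (mod f(x))

Since f is irreducible over F_11, F_11[x]/(f) is a field and a(x) ≠ 0 has an inverse. Apply the extended Euclidean algorithm to f(x) and a(x) in F_11[x]: f(x) = (9x + 10)·a(x) + (2). The last nonzero remainder is the constant 2 = gcd(f, a) in F_11. Back-substituting through the division chain expresses 2 = s(x)·a(x) + t(x)·f(x) with s(x) ≡ 2x + 1 (mod f), so (2x + 1)·a(x) ≡ 2 (mod f). Multiplying by 2^(-1) ≡ 6 in F_11 gives a(x)^(-1) ≡ 6·(2x + 1) ≡ x + 6 (mod f). Check: (5x)·(x + 6) = 5x^2 + 8x ≡ 1 (mod x^2 + 6x + 2).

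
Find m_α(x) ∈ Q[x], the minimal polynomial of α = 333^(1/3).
m_α(x) = x^3 - 333

α satisfies α^3 = 333, so x^3 - 333 annihilates α. By the rational root test, a rational root p/q (in lowest terms) of x^3 - 333 would satisfy p^3 = 333 q^3, forcing q = 1 and p^3 = 333; but 333 is not a perfect cube, contradiction. A monic cubic over Q with no rational root is irreducible (any nontrivial factorization would include a linear factor). Hence x^3 - 333 is the minimal polynomial of α, and in particular [Q(α):Q] = 3.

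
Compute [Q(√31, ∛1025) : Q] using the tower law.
[Q(√31, ∛1025) : Q] = 6

Let L = Q(√31, ∛1025). Since Q(√31) ⊂ L and [Q(√31):Q] = 2, the tower law gives 2 | [L:Q]. Likewise Q(∛1025) ⊂ L with [Q(∛1025):Q] = 3 (because 1025 is not a perfect cube), so 3 | [L:Q]. As gcd(2,3) = 1, [L:Q] is divisible by 6. Conversely L is generated over Q by √31 and ∛1025, so [L:Q] ≤ 2·3 = 6. Therefore [Q(√31, ∛1025) : Q] = 6.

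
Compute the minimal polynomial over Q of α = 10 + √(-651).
m_α(x) = x^2 - 20x + 751

From α - 10 = √(-651), squaring gives (α - 10)^2 = -651, i.e. α^2 - 20α + 100 = -651, so α^2 - 20α + 751 = 0. The discriminant of x^2 - 20x + 751 is (-20)^2 - 4·(751) = 400 - 3004 = -2604, and 4·(-651) is not a perfect square in Q since -651 is squarefree and ≠ 1. Hence x^2 - 20x + 751 is irreducible over Q and is the minimal polynomial of α.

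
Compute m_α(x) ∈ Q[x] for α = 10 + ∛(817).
m_α(x) = x^3 - 30x^2 + 300x - 1817

Set β = α - 10 = ∛(817), so β^3 = 817. Then (α - 10)^3 - 817 = 0, i.e. α is a root of g(x) = (x - 10)^3 - 817 = x^3 - 30x^2 + 300x - 1817. Since g(x) = h(x - 10) where h(x) = x^3 - 817, and h is irreducible over Q (because 817 is not a perfect cube, so h has no rational root, and a monic cubic with no rational root is irreducible), g is also irreducible (irreducibility is preserved under the substitution x → x - 10). Hence m_α(x) = x^3 - 30x^2 + 300x - 1817.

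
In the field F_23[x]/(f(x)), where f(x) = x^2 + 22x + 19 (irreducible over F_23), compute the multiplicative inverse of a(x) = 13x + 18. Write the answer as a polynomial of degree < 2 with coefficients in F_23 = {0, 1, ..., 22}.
a(x)^(-1) ≡ 12x + 5 (mod f(x))

Since f is irreducible over F_23, F_23[x]/(f) is a field and a(x) ≠ 0 has an inverse. Apply the extended Euclidean algorithm to f(x) and a(x) in F_23[x]: f(x) = (16x + 22)·a(x) + (14). The last nonzero remainder is the constant 14 = gcd(f, a) in F_23. Back-substituting through the division chain expresses 14 = s(x)·a(x) + t(x)·f(x) with s(x) ≡ 7x + 1 (mod f), so (7x + 1)·a(x) ≡ 14 (mod f). Multiplying by 14^(-1) ≡ 5 in F_23 gives a(x)^(-1) ≡ 5·(7x + 1) ≡ 12x + 5 (mod f). Check: (13x + 18)·(12x + 5) = 18x^2 + 5x + 21 ≡ 1 (mod x^2 + 22x + 19).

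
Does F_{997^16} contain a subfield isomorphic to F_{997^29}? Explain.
No: F_{997^29} is not a subfield of F_{997^16}

F_{p^m} embeds in F_{p^n} iff m | n. Here 29 ∤ 16 (since 16 = 0·29 + 16 with remainder 16 ≠ 0), so F_{997^29} is not a subfield of F_{997^16}. Equivalently: if it were, the tower law would give 29 = [F_{997^29}:F_997] dividing [F_{997^16}:F_997] = 16, contradiction.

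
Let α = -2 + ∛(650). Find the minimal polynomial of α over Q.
m_α(x) = x^3 + 6x^2 + 12x - 642

Set β = α + 2 = ∛(650), so β^3 = 650. Then (α + 2)^3 - 650 = 0, i.e. α is a root of g(x) = (x + 2)^3 - 650 = x^3 + 6x^2 + 12x - 642. Since g(x) = h(x + 2) where h(x) = x^3 - 650, and h is irreducible over Q (because 650 is not a perfect cube, so h has no rational root, and a monic cubic with no rational root is irreducible), g is also irreducible (irreducibility is preserved under the substitution x → x + 2). Hence m_α(x) = x^3 + 6x^2 + 12x - 642.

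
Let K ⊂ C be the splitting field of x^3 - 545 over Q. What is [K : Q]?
[K : Q] = 6

The roots of x^3 - 545 are ∛545, ω∛545, ω^2∛545 where ω = e^(2πi/3) is a primitive cube root of unity, so K = Q(∛545, ω). Now [Q(∛545):Q] = 3 (since 545 is not a perfect cube, x^3 - 545 is irreducible) and [Q(ω):Q] = 2. Both 2 and 3 divide [K:Q], and [K:Q] ≤ 3·2 = 6, so [K:Q] = 6. (Equivalently: Q(∛545) ⊂ R but ω ∉ R, so [K : Q(∛545)] = 2.)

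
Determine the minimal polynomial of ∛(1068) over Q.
m_α(x) = x^3 - 1068

α satisfies α^3 = 1068, so x^3 - 1068 annihilates α. By the rational root test, a rational root p/q (in lowest terms) of x^3 - 1068 would satisfy p^3 = 1068 q^3, forcing q = 1 and p^3 = 1068; but 1068 is not a perfect cube, contradiction. A monic cubic over Q with no rational root is irreducible (any nontrivial factorization would include a linear factor). Hence x^3 - 1068 is the minimal polynomial of α, and in particular [Q(α):Q] = 3.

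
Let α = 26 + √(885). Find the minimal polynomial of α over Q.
m_α(x) = x^2 - 52x - 209

From α - 26 = √(885), squaring gives (α - 26)^2 = 885, i.e. α^2 - 52α + 676 = 885, so α^2 - 52α - 209 = 0. The discriminant of x^2 - 52x - 209 is (-52)^2 - 4·(-209) = 2704 + 836 = 3540, and 4·(885) is not a perfect square in Q since 885 is squarefree and ≠ 1. Hence x^2 - 52x - 209 is irreducible over Q and is the minimal polynomial of α.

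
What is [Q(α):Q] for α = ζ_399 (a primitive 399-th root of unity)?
[Q(α):Q] = 216

The minimal polynomial of ζ_399 over Q is the 399-th cyclotomic polynomial Φ_399(x), which is irreducible over Q and has degree φ(399) = 216. Hence [Q(α):Q] = φ(399) = 216.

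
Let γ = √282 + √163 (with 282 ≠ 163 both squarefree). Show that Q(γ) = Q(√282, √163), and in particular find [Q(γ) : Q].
[Q(γ) : Q] = 4 (equivalently, Q(γ) = Q(√282, √163))

Obviously Q(γ) ⊆ Q(√282, √163), and [Q(√282, √163):Q] = 4 (since 282, 163 are distinct squarefree integers > 1 with 45966 not a perfect square). To show equality we compute the minimal polynomial of γ. From γ = √282 + √163: γ^2 = 282 + 2√(45966) + 163 = 445 + 2√(45966), so γ^2 - 445 = 2√(45966); squaring, (γ^2 - 445)^2 = 4·45966, i.e. γ^4 - 890γ^2 + 198025 - 183864 = 0, i.e. γ^4 - 890γ^2 + 14161 = 0. So γ is a root of x^4 - 890x^2 + 14161. This polynomial is irreducible over Q: it has no rational root (each ±√282 ± √163 is irrational), and any factorization into two quadratics over Q would force √(45966) ∈ Q (pairing opposite roots) or √282, √163 ∈ Q (other pairings), all impossible. Hence [Q(γ):Q] = 4 = [Q(√282, √163):Q], so Q(γ) = Q(√282, √163).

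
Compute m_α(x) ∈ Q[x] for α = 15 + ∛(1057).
m_α(x) = x^3 - 45x^2 + 675x - 4432

Set β = α - 15 = ∛(1057), so β^3 = 1057. Then (α - 15)^3 - 1057 = 0, i.e. α is a root of g(x) = (x - 15)^3 - 1057 = x^3 - 45x^2 + 675x - 4432. Since g(x) = h(x - 15) where h(x) = x^3 - 1057, and h is irreducible over Q (because 1057 is not a perfect cube, so h has no rational root, and a monic cubic with no rational root is irreducible), g is also irreducible (irreducibility is preserved under the substitution x → x - 15). Hence m_α(x) = x^3 - 45x^2 + 675x - 4432.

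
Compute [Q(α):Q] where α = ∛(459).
[Q(α):Q] = 3

The minimal polynomial of α is x^3 - 459, irreducible over Q since 459 is not a perfect cube (so x^3 - 459 has no rational root). Hence [Q(α):Q] = deg(m_α) = 3.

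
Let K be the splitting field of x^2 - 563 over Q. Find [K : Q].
[K : Q] = 2

f(x) = x^2 - 563 factors as (x - √563)(x + √563). The splitting field is K = Q(√563). Since 563 is squarefree and > 1, it is not a perfect square, so x^2 - 563 is irreducible over Q and [Q(√563) : Q] = 2. Hence [K : Q] = 2.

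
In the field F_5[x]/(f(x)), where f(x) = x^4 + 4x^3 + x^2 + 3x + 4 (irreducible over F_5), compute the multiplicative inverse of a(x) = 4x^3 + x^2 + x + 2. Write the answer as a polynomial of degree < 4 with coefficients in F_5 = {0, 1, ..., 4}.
a(x)^(-1) ≡ 2x^3 + 3x^2 + 3x (mod f(x))

Since f is irreducible over F_5, F_5[x]/(f) is a field and a(x) ≠ 0 has an inverse. Apply the extended Euclidean algorithm to f(x) and a(x) in F_5[x]: f(x) = (4x)·a(x) + (2x^2 + 4);  a(x) = (2x + 3)·(2x^2 + 4) + (3x);  (2x^2 + 4) = (4x)·(3x) + (4). The last nonzero remainder is the constant 4 = gcd(f, a) in F_5. Back-substituting through the division chain expresses 4 = s(x)·a(x) + t(x)·f(x) with s(x) ≡ 3x^3 + 2x^2 + 2x (mod f), so (3x^3 + 2x^2 + 2x)·a(x) ≡ 4 (mod f). Multiplying by 4^(-1) ≡ 4 in F_5 gives a(x)^(-1) ≡ 4·(3x^3 + 2x^2 + 2x) ≡ 2x^3 + 3x^2 + 3x (mod f). Check: (4x^3 + x^2 + x + 2)·(2x^3 + 3x^2 + 3x) = 3x^6 + 4x^5 + 2x^4 + 4x^2 + x ≡ 1 (mod x^4 + 4x^3 + x^2 + 3x + 4).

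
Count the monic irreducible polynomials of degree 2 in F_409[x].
There are 83436 monic irreducible polynomials of degree 2 over F_409

Each element of F_{409^2} that lies in no proper subfield is a root of exactly one monic irreducible of degree 2 over F_409, and each such polynomial has 2 distinct roots in F_{409^2}. By Möbius inversion the count is N_409(2) = (1/2) Σ_{d|2} μ(2/d) · 409^d = (1/2)(μ(2)·409^1 + μ(1)·409^2) = 166872/2 = 83436.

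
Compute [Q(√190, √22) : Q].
[Q(√190, √22) : Q] = 4

[Q(√190):Q] = 2 (min poly x^2 - 190, irreducible since 190 is squarefree > 1). For the top step, suppose √22 ∈ Q(√190), say √22 = c + d√190 with c, d ∈ Q. Squaring: 22 = c^2 + 190d^2 + 2cd√190. Since √190 ∉ Q this forces 2cd = 0. If d = 0 then √22 = c ∈ Q, contradicting 22 squarefree > 1. If c = 0 then 22 = 190d^2, so 190·22 = (190d)^2 is a perfect square in Q — but 190·22 = 4180 is not a perfect square (since 190 and 22 are distinct squarefree integers). Contradiction. Hence √22 ∉ Q(√190), so x^2 - 22 stays irreducible over Q(√190) and [Q(√190, √22) : Q(√190)] = 2. By the tower law, [Q(√190, √22) : Q] = 2 · 2 = 4.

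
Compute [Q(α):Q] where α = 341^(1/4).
[Q(α):Q] = 4

α is a root of x^4 - 341. By Eisenstein's criterion at the prime p = 11 (which divides the constant term 341 but p^2 = 121 does not, since 341 is squarefree), x^4 - 341 is irreducible over Q. Hence [Q(α):Q] = 4.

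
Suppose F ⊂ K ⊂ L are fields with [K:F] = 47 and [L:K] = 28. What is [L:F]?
[L:F] = 1316

The tower law says that for any tower of field extensions F ⊂ K ⊂ L with finite degrees, [L:F] = [L:K] · [K:F]. Here this gives [L:F] = 28 · 47 = 1316.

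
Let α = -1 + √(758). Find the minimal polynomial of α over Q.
m_α(x) = x^2 + 2x - 757

From α + 1 = √(758), squaring gives (α + 1)^2 = 758, i.e. α^2 + 2α + 1 = 758, so α^2 + 2α - 757 = 0. The discriminant of x^2 + 2x - 757 is (2)^2 - 4·(-757) = 4 + 3028 = 3032, and 4·(758) is not a perfect square in Q since 758 is squarefree and ≠ 1. Hence x^2 + 2x - 757 is irreducible over Q and is the minimal polynomial of α.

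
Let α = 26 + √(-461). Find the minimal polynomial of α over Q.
m_α(x) = x^2 - 52x + 1137

From α - 26 = √(-461), squaring gives (α - 26)^2 = -461, i.e. α^2 - 52α + 676 = -461, so α^2 - 52α + 1137 = 0. The discriminant of x^2 - 52x + 1137 is (-52)^2 - 4·(1137) = 2704 - 4548 = -1844, and 4·(-461) is not a perfect square in Q since -461 is squarefree and ≠ 1. Hence x^2 - 52x + 1137 is irreducible over Q and is the minimal polynomial of α.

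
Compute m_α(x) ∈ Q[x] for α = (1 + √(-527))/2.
m_α(x) = x^2 - x + 132

From 2α - 1 = √(-527), squaring gives (2α - 1)^2 = -527, i.e. 4α^2 - 4α + 1 = -527, so α^2 - α + (1 + 527)/4 = 0. Since -527 ≡ 1 (mod 4), (1 + 527)/4 = 132 ∈ Z. The polynomial x^2 - x + 132 has discriminant 1 - 4·(132) = -527, which is not a perfect square in Q (d = -527 is squarefree and ≠ 1), so x^2 - x + 132 is irreducible over Q. It is the minimal polynomial of α.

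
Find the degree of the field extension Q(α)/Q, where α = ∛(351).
[Q(α):Q] = 3

The minimal polynomial of α is x^3 - 351, irreducible over Q since 351 is not a perfect cube (so x^3 - 351 has no rational root). Hence [Q(α):Q] = deg(m_α) = 3.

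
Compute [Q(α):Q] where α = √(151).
[Q(α):Q] = 2

[Q(α):Q] equals the degree of the minimal polynomial of α. Here α^2 = 151 and x^2 - 151 is irreducible (d = 151 is squarefree, ≠ 1, hence not a square), so deg(m_α) = 2. Thus [Q(α):Q] = 2.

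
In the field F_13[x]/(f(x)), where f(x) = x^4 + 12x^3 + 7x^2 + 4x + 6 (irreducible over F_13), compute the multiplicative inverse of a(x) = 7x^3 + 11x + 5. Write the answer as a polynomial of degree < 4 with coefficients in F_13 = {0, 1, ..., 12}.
a(x)^(-1) ≡ 4x^3 + 10x^2 + 2x + 12 (mod f(x))

Since f is irreducible over F_13, F_13[x]/(f) is a field and a(x) ≠ 0 has an inverse. Apply the extended Euclidean algorithm to f(x) and a(x) in F_13[x]: f(x) = (2x + 11)·a(x) + (11x^2 + 3x + 3);  a(x) = (3x + 11)·(11x^2 + 3x + 3) + (8x + 11);  (11x^2 + 3x + 3) = (3x + 6)·(8x + 11) + (2). The last nonzero remainder is the constant 2 = gcd(f, a) in F_13. Back-substituting through the division chain expresses 2 = s(x)·a(x) + t(x)·f(x) with s(x) ≡ 8x^3 + 7x^2 + 4x + 11 (mod f), so (8x^3 + 7x^2 + 4x + 11)·a(x) ≡ 2 (mod f). Multiplying by 2^(-1) ≡ 7 in F_13 gives a(x)^(-1) ≡ 7·(8x^3 + 7x^2 + 4x + 11) ≡ 4x^3 + 10x^2 + 2x + 12 (mod f). Check: (7x^3 + 11x + 5)·(4x^3 + 10x^2 + 2x + 12) = 2x^6 + 5x^5 + 6x^4 + 6x^3 + 7x^2 + 12x + 8 ≡ 1 (mod x^4 + 12x^3 + 7x^2 + 4x + 6).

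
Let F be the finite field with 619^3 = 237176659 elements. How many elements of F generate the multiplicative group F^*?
There are φ(237176658) = 74159712 primitive elements

F_q^* is cyclic of order q - 1 = 237176658. A cyclic group of order m has exactly φ(m) generators. Here m = 237176658 = 2 · 3^2 · 19 · 103 · 6733, so the number of primitive elements is φ(237176658) = 74159712.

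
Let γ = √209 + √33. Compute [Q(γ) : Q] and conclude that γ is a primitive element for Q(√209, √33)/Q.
[Q(γ) : Q] = 4 (equivalently, Q(γ) = Q(√209, √33))

Obviously Q(γ) ⊆ Q(√209, √33), and [Q(√209, √33):Q] = 4 (since 209, 33 are distinct squarefree integers > 1 with 6897 not a perfect square). To show equality we compute the minimal polynomial of γ. From γ = √209 + √33: γ^2 = 209 + 2√(6897) + 33 = 242 + 2√(6897), so γ^2 - 242 = 2√(6897); squaring, (γ^2 - 242)^2 = 4·6897, i.e. γ^4 - 484γ^2 + 58564 - 27588 = 0, i.e. γ^4 - 484γ^2 + 30976 = 0. So γ is a root of x^4 - 484x^2 + 30976. This polynomial is irreducible over Q: it has no rational root (each ±√209 ± √33 is irrational), and any factorization into two quadratics over Q would force √(6897) ∈ Q (pairing opposite roots) or √209, √33 ∈ Q (other pairings), all impossible. Hence [Q(γ):Q] = 4 = [Q(√209, √33):Q], so Q(γ) = Q(√209, √33).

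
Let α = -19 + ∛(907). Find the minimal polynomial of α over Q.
m_α(x) = x^3 + 57x^2 + 1083x + 5952

Set β = α + 19 = ∛(907), so β^3 = 907. Then (α + 19)^3 - 907 = 0, i.e. α is a root of g(x) = (x + 19)^3 - 907 = x^3 + 57x^2 + 1083x + 5952. Since g(x) = h(x + 19) where h(x) = x^3 - 907, and h is irreducible over Q (because 907 is not a perfect cube, so h has no rational root, and a monic cubic with no rational root is irreducible), g is also irreducible (irreducibility is preserved under the substitution x → x + 19). Hence m_α(x) = x^3 + 57x^2 + 1083x + 5952.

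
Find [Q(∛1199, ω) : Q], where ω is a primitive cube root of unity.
[Q(∛1199, ω) : Q] = 6

[Q(∛1199):Q] = 3 (min poly x^3 - 1199, irreducible since 1199 is not a perfect cube). [Q(ω):Q] = 2 (min poly x^2 + x + 1). Since Q(∛1199) ⊂ R and ω ∉ R, we have ω ∉ Q(∛1199), so x^2 + x + 1 remains irreducible over Q(∛1199) and [Q(∛1199, ω) : Q(∛1199)] = 2. By the tower law, [Q(∛1199, ω) : Q] = 3 · 2 = 6. (In fact Q(∛1199, ω) is the splitting field of x^3 - 1199 over Q.)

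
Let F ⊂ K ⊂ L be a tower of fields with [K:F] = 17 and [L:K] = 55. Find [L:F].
[L:F] = 935

The tower law says that for any tower of field extensions F ⊂ K ⊂ L with finite degrees, [L:F] = [L:K] · [K:F]. Here this gives [L:F] = 55 · 17 = 935.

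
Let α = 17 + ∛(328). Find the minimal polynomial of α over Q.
m_α(x) = x^3 - 51x^2 + 867x - 5241

Set β = α - 17 = ∛(328), so β^3 = 328. Then (α - 17)^3 - 328 = 0, i.e. α is a root of g(x) = (x - 17)^3 - 328 = x^3 - 51x^2 + 867x - 5241. Since g(x) = h(x - 17) where h(x) = x^3 - 328, and h is irreducible over Q (because 328 is not a perfect cube, so h has no rational root, and a monic cubic with no rational root is irreducible), g is also irreducible (irreducibility is preserved under the substitution x → x - 17). Hence m_α(x) = x^3 - 51x^2 + 867x - 5241.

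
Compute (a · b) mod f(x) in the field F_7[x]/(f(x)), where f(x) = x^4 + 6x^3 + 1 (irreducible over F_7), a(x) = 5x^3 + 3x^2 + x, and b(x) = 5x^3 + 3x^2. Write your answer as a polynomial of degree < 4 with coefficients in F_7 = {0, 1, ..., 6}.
a · b ≡ 2x^3 + 3x^2 + x + 1 (mod f(x))

Multiply in F_7[x]: a(x)·b(x) = (5x^3 + 3x^2 + x)·(5x^3 + 3x^2) = 4x^6 + 2x^5 + 3x^3. This has degree ≥ 4, so divide by f(x) over F_7: 4x^6 + 2x^5 + 3x^3 = (4x^2 + 6x + 6)·(x^4 + 6x^3 + 1) + (2x^3 + 3x^2 + x + 1). Hence a·b ≡ 2x^3 + 3x^2 + x + 1 (mod f). (F_7[x]/(f) is a field with 7^4 = 2401 elements since f is irreducible of degree 4.)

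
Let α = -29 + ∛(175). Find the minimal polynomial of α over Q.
m_α(x) = x^3 + 87x^2 + 2523x + 24214

Set β = α + 29 = ∛(175), so β^3 = 175. Then (α + 29)^3 - 175 = 0, i.e. α is a root of g(x) = (x + 29)^3 - 175 = x^3 + 87x^2 + 2523x + 24214. Since g(x) = h(x + 29) where h(x) = x^3 - 175, and h is irreducible over Q (because 175 is not a perfect cube, so h has no rational root, and a monic cubic with no rational root is irreducible), g is also irreducible (irreducibility is preserved under the substitution x → x + 29). Hence m_α(x) = x^3 + 87x^2 + 2523x + 24214.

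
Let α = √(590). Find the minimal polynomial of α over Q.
m_α(x) = x^2 - 590

α satisfies α^2 - 590 = 0, so x^2 - 590 annihilates α. Since d = 590 is squarefree and ≠ 1, it is not a perfect square in Q, so x^2 - 590 has no rational root and is therefore irreducible over Q (a degree-2 polynomial over a field is irreducible iff it has no root). Hence m_α(x) = x^2 - 590.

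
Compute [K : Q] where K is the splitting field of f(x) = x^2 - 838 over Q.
[K : Q] = 2

f(x) = x^2 - 838 factors as (x - √838)(x + √838). The splitting field is K = Q(√838). Since 838 is squarefree and > 1, it is not a perfect square, so x^2 - 838 is irreducible over Q and [Q(√838) : Q] = 2. Hence [K : Q] = 2.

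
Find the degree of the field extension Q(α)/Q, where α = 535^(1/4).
[Q(α):Q] = 4

α is a root of x^4 - 535. By Eisenstein's criterion at the prime p = 5 (which divides the constant term 535 but p^2 = 25 does not, since 535 is squarefree), x^4 - 535 is irreducible over Q. Hence [Q(α):Q] = 4.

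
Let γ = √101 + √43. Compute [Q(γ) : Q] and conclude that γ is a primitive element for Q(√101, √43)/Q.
[Q(γ) : Q] = 4 (equivalently, Q(γ) = Q(√101, √43))

Obviously Q(γ) ⊆ Q(√101, √43), and [Q(√101, √43):Q] = 4 (since 101, 43 are distinct squarefree integers > 1 with 4343 not a perfect square). To show equality we compute the minimal polynomial of γ. From γ = √101 + √43: γ^2 = 101 + 2√(4343) + 43 = 144 + 2√(4343), so γ^2 - 144 = 2√(4343); squaring, (γ^2 - 144)^2 = 4·4343, i.e. γ^4 - 288γ^2 + 20736 - 17372 = 0, i.e. γ^4 - 288γ^2 + 3364 = 0. So γ is a root of x^4 - 288x^2 + 3364. This polynomial is irreducible over Q: it has no rational root (each ±√101 ± √43 is irrational), and any factorization into two quadratics over Q would force √(4343) ∈ Q (pairing opposite roots) or √101, √43 ∈ Q (other pairings), all impossible. Hence [Q(γ):Q] = 4 = [Q(√101, √43):Q], so Q(γ) = Q(√101, √43).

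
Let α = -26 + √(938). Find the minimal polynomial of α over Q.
m_α(x) = x^2 + 52x - 262

From α + 26 = √(938), squaring gives (α + 26)^2 = 938, i.e. α^2 + 52α + 676 = 938, so α^2 + 52α - 262 = 0. The discriminant of x^2 + 52x - 262 is (52)^2 - 4·(-262) = 2704 + 1048 = 3752, and 4·(938) is not a perfect square in Q since 938 is squarefree and ≠ 1. Hence x^2 + 52x - 262 is irreducible over Q and is the minimal polynomial of α.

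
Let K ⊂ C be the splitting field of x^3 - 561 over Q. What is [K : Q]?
[K : Q] = 6

The roots of x^3 - 561 are ∛561, ω∛561, ω^2∛561 where ω = e^(2πi/3) is a primitive cube root of unity, so K = Q(∛561, ω). Now [Q(∛561):Q] = 3 (since 561 is not a perfect cube, x^3 - 561 is irreducible) and [Q(ω):Q] = 2. Both 2 and 3 divide [K:Q], and [K:Q] ≤ 3·2 = 6, so [K:Q] = 6. (Equivalently: Q(∛561) ⊂ R but ω ∉ R, so [K : Q(∛561)] = 2.)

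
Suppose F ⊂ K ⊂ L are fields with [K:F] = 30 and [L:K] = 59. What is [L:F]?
[L:F] = 1770

The tower law says that for any tower of field extensions F ⊂ K ⊂ L with finite degrees, [L:F] = [L:K] · [K:F]. Here this gives [L:F] = 59 · 30 = 1770.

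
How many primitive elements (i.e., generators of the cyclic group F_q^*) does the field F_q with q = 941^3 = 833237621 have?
There are φ(833237620) = 325503360 primitive elements

F_q^* is cyclic of order q - 1 = 833237620. A cyclic group of order m has exactly φ(m) generators. Here m = 833237620 = 2^2 · 5 · 47 · 811 · 1093, so the number of primitive elements is φ(833237620) = 325503360.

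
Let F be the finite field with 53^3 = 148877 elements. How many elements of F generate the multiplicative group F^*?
There are φ(148876) = 58752 primitive elements

F_q^* is cyclic of order q - 1 = 148876. A cyclic group of order m has exactly φ(m) generators. Here m = 148876 = 2^2 · 7 · 13 · 409, so the number of primitive elements is φ(148876) = 58752.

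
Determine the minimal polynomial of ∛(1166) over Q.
m_α(x) = x^3 - 1166

α satisfies α^3 = 1166, so x^3 - 1166 annihilates α. By the rational root test, a rational root p/q (in lowest terms) of x^3 - 1166 would satisfy p^3 = 1166 q^3, forcing q = 1 and p^3 = 1166; but 1166 is not a perfect cube, contradiction. A monic cubic over Q with no rational root is irreducible (any nontrivial factorization would include a linear factor). Hence x^3 - 1166 is the minimal polynomial of α, and in particular [Q(α):Q] = 3.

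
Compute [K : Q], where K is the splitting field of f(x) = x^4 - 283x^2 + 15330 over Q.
[K : Q] = 4

Solving the quadratic in x^2: x^2 = (283 ± √(283^2 - 4·15330))/2 = (283 ± √18769)/2 = (283 ± 137)/2, giving x^2 = 73 or x^2 = 210. So f(x) = (x^2 - 73)(x^2 - 210) and the roots of f are ±√73, ±√210. Hence the splitting field is K = Q(√73, √210). Since 73 and 210 are distinct squarefree integers > 1, their product 15330 is not a perfect square, so √210 ∉ Q(√73). By the tower law [K:Q] = [Q(√73,√210):Q(√73)] · [Q(√73):Q] = 2 · 2 = 4.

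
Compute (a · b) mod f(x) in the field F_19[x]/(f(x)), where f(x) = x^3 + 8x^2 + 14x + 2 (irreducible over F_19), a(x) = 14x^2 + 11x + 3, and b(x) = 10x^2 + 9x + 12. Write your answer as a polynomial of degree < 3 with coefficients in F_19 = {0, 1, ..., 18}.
a · b ≡ 13x^2 + 18 (mod f(x))

Multiply in F_19[x]: a(x)·b(x) = (14x^2 + 11x + 3)·(10x^2 + 9x + 12) = 7x^4 + 8x^3 + 12x^2 + 7x + 17. This has degree ≥ 3, so divide by f(x) over F_19: 7x^4 + 8x^3 + 12x^2 + 7x + 17 = (7x + 9)·(x^3 + 8x^2 + 14x + 2) + (13x^2 + 18). Hence a·b ≡ 13x^2 + 18 (mod f). (F_19[x]/(f) is a field with 19^3 = 6859 elements since f is irreducible of degree 3.)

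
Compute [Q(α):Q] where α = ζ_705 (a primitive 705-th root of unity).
[Q(α):Q] = 368

The minimal polynomial of ζ_705 over Q is the 705-th cyclotomic polynomial Φ_705(x), which is irreducible over Q and has degree φ(705) = 368. Hence [Q(α):Q] = φ(705) = 368.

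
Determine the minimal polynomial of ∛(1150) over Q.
m_α(x) = x^3 - 1150

α satisfies α^3 = 1150, so x^3 - 1150 annihilates α. By the rational root test, a rational root p/q (in lowest terms) of x^3 - 1150 would satisfy p^3 = 1150 q^3, forcing q = 1 and p^3 = 1150; but 1150 is not a perfect cube, contradiction. A monic cubic over Q with no rational root is irreducible (any nontrivial factorization would include a linear factor). Hence x^3 - 1150 is the minimal polynomial of α, and in particular [Q(α):Q] = 3.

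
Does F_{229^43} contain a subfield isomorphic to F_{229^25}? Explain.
No: F_{229^25} is not a subfield of F_{229^43}

F_{p^m} embeds in F_{p^n} iff m | n. Here 25 ∤ 43 (since 43 = 1·25 + 18 with remainder 18 ≠ 0), so F_{229^25} is not a subfield of F_{229^43}. Equivalently: if it were, the tower law would give 25 = [F_{229^25}:F_229] dividing [F_{229^43}:F_229] = 43, contradiction.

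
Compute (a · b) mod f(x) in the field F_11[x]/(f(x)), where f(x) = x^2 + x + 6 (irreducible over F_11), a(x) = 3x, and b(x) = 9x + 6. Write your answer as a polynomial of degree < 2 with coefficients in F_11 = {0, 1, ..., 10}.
a · b ≡ 2x + 3 (mod f(x))

Multiply in F_11[x]: a(x)·b(x) = (3x)·(9x + 6) = 5x^2 + 7x. This has degree ≥ 2, so divide by f(x) over F_11: 5x^2 + 7x = (5)·(x^2 + x + 6) + (2x + 3). Hence a·b ≡ 2x + 3 (mod f). (F_11[x]/(f) is a field with 11^2 = 121 elements since f is irreducible of degree 2.)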